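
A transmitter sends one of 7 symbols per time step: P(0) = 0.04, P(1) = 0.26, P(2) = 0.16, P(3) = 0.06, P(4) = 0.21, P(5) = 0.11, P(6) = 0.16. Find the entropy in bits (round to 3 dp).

H = −Σ pᵢ log₂ pᵢ.
−0.04·log₂(0.04) = 0.1858
−0.26·log₂(0.26) = 0.5053
−0.16·log₂(0.16) = 0.4230
−0.06·log₂(0.06) = 0.2435
−0.21·log₂(0.21) = 0.4728
−0.11·log₂(0.11) = 0.3503
−0.16·log₂(0.16) = 0.4230
Sum ≈ 2.6037 → 2.604 bits.

2.604 bits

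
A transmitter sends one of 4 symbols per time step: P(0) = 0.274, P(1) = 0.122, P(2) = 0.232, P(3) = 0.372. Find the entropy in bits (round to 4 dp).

1.9018 bits

H = −Σ pᵢ log₂ pᵢ.
−0.274·log₂(0.274) = 0.5118
−0.122·log₂(0.122) = 0.3703
−0.232·log₂(0.232) = 0.4890
−0.372·log₂(0.372) = 0.5307
Sum ≈ 1.9018 → 1.9018 bits.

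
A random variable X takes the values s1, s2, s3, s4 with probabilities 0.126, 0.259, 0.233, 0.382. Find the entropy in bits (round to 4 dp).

1.9014 bits

H = −Σ pᵢ log₂ pᵢ.
−0.126·log₂(0.126) = 0.3766
−0.259·log₂(0.259) = 0.5048
−0.233·log₂(0.233) = 0.4897
−0.382·log₂(0.382) = 0.5304
Sum ≈ 1.9014 → 1.9014 bits.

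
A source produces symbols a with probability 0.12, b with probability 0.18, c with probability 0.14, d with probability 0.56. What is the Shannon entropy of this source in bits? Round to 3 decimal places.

1.678 bits

H = −Σ pᵢ log₂ pᵢ.
−0.12·log₂(0.12) = 0.3671
−0.18·log₂(0.18) = 0.4453
−0.14·log₂(0.14) = 0.3971
−0.56·log₂(0.56) = 0.4684
Sum ≈ 1.6779 → 1.678 bits.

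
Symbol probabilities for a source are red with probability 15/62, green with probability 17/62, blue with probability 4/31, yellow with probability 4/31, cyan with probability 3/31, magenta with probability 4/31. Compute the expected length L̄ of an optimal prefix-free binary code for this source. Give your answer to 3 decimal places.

2.484 bits/symbol

Repeatedly combine the two least-probable nodes; the expected code length is the sum of the merged weights.
merge 3/31 + 4/31 → 7/31
merge 4/31 + 4/31 → 8/31
merge 7/31 + 15/62 → 29/62
merge 8/31 + 17/62 → 33/62
merge 29/62 + 33/62 → 1
L = 7/31 + 8/31 + 29/62 + 33/62 + 1 = 77/31 ≈ 2.484 bits/symbol.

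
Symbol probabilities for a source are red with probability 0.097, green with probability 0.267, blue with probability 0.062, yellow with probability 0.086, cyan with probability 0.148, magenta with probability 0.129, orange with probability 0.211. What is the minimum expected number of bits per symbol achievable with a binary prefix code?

2.67 bits/symbol

Repeatedly combine the two least-probable nodes; the expected code length is the sum of the merged weights.
merge 31/500 + 43/500 → 37/250
merge 97/1000 + 129/1000 → 113/500
merge 37/250 + 37/250 → 37/125
merge 211/1000 + 113/500 → 437/1000
merge 267/1000 + 37/125 → 563/1000
merge 437/1000 + 563/1000 → 1
L = 37/250 + 113/500 + 37/125 + 437/1000 + 563/1000 + 1 = 267/100 = 2.67 bits/symbol.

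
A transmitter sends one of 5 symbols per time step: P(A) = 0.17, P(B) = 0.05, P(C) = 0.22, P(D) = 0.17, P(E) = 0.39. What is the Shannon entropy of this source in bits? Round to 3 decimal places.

2.096 bits

H = −Σ pᵢ log₂ pᵢ.
−0.17·log₂(0.17) = 0.4346
−0.05·log₂(0.05) = 0.2161
−0.22·log₂(0.22) = 0.4806
−0.17·log₂(0.17) = 0.4346
−0.39·log₂(0.39) = 0.5298
Sum ≈ 2.0956 → 2.096 bits.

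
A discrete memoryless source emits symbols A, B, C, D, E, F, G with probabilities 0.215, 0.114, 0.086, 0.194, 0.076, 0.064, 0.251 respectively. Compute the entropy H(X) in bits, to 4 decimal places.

2.6342 bits

H = −Σ pᵢ log₂ pᵢ.
−0.215·log₂(0.215) = 0.4768
−0.114·log₂(0.114) = 0.3571
−0.086·log₂(0.086) = 0.3044
−0.194·log₂(0.194) = 0.4590
−0.076·log₂(0.076) = 0.2826
−0.064·log₂(0.064) = 0.2538
−0.251·log₂(0.251) = 0.5006
Sum ≈ 2.6342 → 2.6342 bits.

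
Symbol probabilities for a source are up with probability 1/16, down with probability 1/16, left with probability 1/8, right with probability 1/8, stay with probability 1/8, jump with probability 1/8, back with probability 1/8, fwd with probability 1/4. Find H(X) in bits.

Each probability is a power of 1/2, so log₂(1/p) is an integer.
H = Σ p·log₂(1/p) = 1/16·4 + 1/16·4 + 1/8·3 + 1/8·3 + 1/8·3 + 1/8·3 + 1/8·3 + 1/4·2 = 2.875 bits.

2.875 bits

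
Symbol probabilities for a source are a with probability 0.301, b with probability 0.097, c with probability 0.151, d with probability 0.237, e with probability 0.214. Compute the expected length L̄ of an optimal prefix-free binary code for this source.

Repeatedly combine the two least-probable nodes; the expected code length is the sum of the merged weights.
merge 97/1000 + 151/1000 → 31/125
merge 107/500 + 237/1000 → 451/1000
merge 31/125 + 301/1000 → 549/1000
merge 451/1000 + 549/1000 → 1
L = 31/125 + 451/1000 + 549/1000 + 1 = 281/125 = 2.248 bits/symbol.

2.248 bits/symbol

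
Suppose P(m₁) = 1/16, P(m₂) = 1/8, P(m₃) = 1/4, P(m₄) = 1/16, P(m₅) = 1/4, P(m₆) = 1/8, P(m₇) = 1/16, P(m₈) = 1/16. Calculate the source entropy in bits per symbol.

2.75 bits

Each probability is a power of 1/2, so log₂(1/p) is an integer.
H = Σ p·log₂(1/p) = 1/16·4 + 1/8·3 + 1/4·2 + 1/16·4 + 1/4·2 + 1/8·3 + 1/16·4 + 1/16·4 = 2.75 bits.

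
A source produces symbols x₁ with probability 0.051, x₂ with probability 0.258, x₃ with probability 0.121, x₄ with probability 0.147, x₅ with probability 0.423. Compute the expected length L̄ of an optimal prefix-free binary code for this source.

2.068 bits/symbol

Repeatedly combine the two least-probable nodes; the expected code length is the sum of the merged weights.
merge 51/1000 + 121/1000 → 43/250
merge 147/1000 + 43/250 → 319/1000
merge 129/500 + 319/1000 → 577/1000
merge 423/1000 + 577/1000 → 1
L = 43/250 + 319/1000 + 577/1000 + 1 = 517/250 = 2.068 bits/symbol.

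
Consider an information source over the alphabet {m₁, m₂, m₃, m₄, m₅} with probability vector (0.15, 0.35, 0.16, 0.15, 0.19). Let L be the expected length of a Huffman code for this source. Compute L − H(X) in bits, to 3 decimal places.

0.071 bits

Entropy H = −Σ p log₂ p ≈ 2.2294 bits.
Huffman merges: 3/20+3/20→3/10; 4/25+19/100→7/20; 3/10+7/20→13/20; 7/20+13/20→1. L = 23/10 ≈ 2.3000.
L − H = 2.3000 − 2.2294 = 0.071 bits.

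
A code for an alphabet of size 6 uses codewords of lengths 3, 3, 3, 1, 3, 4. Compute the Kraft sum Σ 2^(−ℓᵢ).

With common denominator 2^4 = 16: Σ 2^(−ℓᵢ) = 2/16 + 2/16 + 2/16 + 8/16 + 2/16 + 1/16 = 17/16 = 1.0625.

1.0625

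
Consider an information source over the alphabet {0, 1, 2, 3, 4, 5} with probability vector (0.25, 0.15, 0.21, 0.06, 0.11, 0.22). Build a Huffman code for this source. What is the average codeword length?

2.49 bits/symbol

Repeatedly combine the two least-probable nodes; the expected code length is the sum of the merged weights.
merge 3/50 + 11/100 → 17/100
merge 3/20 + 17/100 → 8/25
merge 21/100 + 11/50 → 43/100
merge 1/4 + 8/25 → 57/100
merge 43/100 + 57/100 → 1
L = 17/100 + 8/25 + 43/100 + 57/100 + 1 = 249/100 = 2.49 bits/symbol.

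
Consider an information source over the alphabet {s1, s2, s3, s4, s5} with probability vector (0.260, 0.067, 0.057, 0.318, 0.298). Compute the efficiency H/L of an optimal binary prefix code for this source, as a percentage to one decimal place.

96.4%

Entropy H = −Σ p log₂ p ≈ 2.0483 bits.
Huffman merges: 57/1000+67/1000→31/250; 31/250+13/50→48/125; 149/500+159/500→77/125; 48/125+77/125→1. L = 531/250 ≈ 2.1240.
Efficiency = H/L = 2.0483/2.1240 = 96.4%.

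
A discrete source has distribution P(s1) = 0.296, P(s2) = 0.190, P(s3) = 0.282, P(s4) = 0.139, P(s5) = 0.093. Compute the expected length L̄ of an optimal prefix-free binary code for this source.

2.232 bits/symbol

Repeatedly combine the two least-probable nodes; the expected code length is the sum of the merged weights.
merge 93/1000 + 139/1000 → 29/125
merge 19/100 + 29/125 → 211/500
merge 141/500 + 37/125 → 289/500
merge 211/500 + 289/500 → 1
L = 29/125 + 211/500 + 289/500 + 1 = 279/125 = 2.232 bits/symbol.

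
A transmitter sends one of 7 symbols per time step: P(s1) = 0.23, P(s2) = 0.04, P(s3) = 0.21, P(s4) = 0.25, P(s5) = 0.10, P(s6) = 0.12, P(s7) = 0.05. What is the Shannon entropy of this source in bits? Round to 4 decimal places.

H = −Σ pᵢ log₂ pᵢ.
−0.23·log₂(0.23) = 0.4877
−0.04·log₂(0.04) = 0.1858
−0.21·log₂(0.21) = 0.4728
−0.25·log₂(0.25) = 0.5000
−0.10·log₂(0.10) = 0.3322
−0.12·log₂(0.12) = 0.3671
−0.05·log₂(0.05) = 0.2161
Sum ≈ 2.5616 → 2.5616 bits.

2.5616 bits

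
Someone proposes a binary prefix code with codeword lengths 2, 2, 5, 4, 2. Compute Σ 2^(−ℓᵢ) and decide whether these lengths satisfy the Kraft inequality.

0.84375; yes

With common denominator 2^5 = 32: Σ 2^(−ℓᵢ) = 8/32 + 8/32 + 1/32 + 2/32 + 8/32 = 27/32 = 0.84375.
Kraft's inequality requires Σ ≤ 1; here Σ = 0.84375 ≤ 1, so such a prefix code exists.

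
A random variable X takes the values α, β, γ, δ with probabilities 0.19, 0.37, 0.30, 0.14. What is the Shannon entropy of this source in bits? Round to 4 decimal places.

H = −Σ pᵢ log₂ pᵢ.
−0.19·log₂(0.19) = 0.4552
−0.37·log₂(0.37) = 0.5307
−0.30·log₂(0.30) = 0.5211
−0.14·log₂(0.14) = 0.3971
Sum ≈ 1.9042 → 1.9042 bits.

1.9042 bits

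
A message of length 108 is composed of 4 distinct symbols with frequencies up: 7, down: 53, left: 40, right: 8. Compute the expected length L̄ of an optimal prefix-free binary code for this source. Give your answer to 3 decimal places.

1.648 bits/symbol

Probabilities are the counts divided by 108.
Repeatedly combine the two least-probable nodes; the expected code length is the sum of the merged weights.
merge 7/108 + 2/27 → 5/36
merge 5/36 + 10/27 → 55/108
merge 53/108 + 55/108 → 1
L = 5/36 + 55/108 + 1 = 89/54 ≈ 1.648 bits/symbol.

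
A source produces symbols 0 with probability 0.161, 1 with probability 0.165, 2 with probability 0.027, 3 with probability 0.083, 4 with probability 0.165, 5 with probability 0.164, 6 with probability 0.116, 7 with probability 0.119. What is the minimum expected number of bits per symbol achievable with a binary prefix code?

2.945 bits/symbol

Repeatedly combine the two least-probable nodes; the expected code length is the sum of the merged weights.
merge 27/1000 + 83/1000 → 11/100
merge 11/100 + 29/250 → 113/500
merge 119/1000 + 161/1000 → 7/25
merge 41/250 + 33/200 → 329/1000
merge 33/200 + 113/500 → 391/1000
merge 7/25 + 329/1000 → 609/1000
merge 391/1000 + 609/1000 → 1
L = 11/100 + 113/500 + 7/25 + 329/1000 + 391/1000 + 609/1000 + 1 = 589/200 = 2.945 bits/symbol.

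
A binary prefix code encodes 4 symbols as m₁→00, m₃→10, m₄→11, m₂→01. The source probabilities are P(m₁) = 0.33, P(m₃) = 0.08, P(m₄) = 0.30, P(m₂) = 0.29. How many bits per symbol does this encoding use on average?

2 bits/symbol

L̄ = Σ pᵢ·ℓᵢ = 0.33·2 + 0.08·2 + 0.30·2 + 0.29·2 = 2 bits/symbol.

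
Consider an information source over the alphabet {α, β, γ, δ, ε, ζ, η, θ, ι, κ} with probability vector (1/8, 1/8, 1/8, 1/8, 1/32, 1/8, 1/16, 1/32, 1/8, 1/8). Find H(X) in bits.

Each probability is a power of 1/2, so log₂(1/p) is an integer.
H = Σ p·log₂(1/p) = 1/8·3 + 1/8·3 + 1/8·3 + 1/8·3 + 1/32·5 + 1/8·3 + 1/16·4 + 1/32·5 + 1/8·3 + 1/8·3 = 3.1875 bits.

3.1875 bits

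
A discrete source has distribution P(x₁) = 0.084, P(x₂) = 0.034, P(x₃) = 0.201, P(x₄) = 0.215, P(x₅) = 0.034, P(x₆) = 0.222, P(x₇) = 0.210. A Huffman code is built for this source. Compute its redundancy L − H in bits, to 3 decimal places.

0.044 bits

Entropy H = −Σ p log₂ p ≈ 2.5288 bits.
Huffman merges: 17/500+17/500→17/250; 17/250+21/250→19/125; 19/125+201/1000→353/1000; 21/100+43/200→17/40; 111/500+353/1000→23/40; 17/40+23/40→1. L = 2573/1000 ≈ 2.5730.
L − H = 2.5730 − 2.5288 = 0.044 bits.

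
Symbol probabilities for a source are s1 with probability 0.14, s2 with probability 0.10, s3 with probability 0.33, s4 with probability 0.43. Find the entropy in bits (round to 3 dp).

H = −Σ pᵢ log₂ pᵢ.
−0.14·log₂(0.14) = 0.3971
−0.10·log₂(0.10) = 0.3322
−0.33·log₂(0.33) = 0.5278
−0.43·log₂(0.43) = 0.5236
Sum ≈ 1.7807 → 1.781 bits.

1.781 bits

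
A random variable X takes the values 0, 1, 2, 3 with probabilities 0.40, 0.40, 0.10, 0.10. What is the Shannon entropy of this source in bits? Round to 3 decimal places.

1.722 bits

H = −Σ pᵢ log₂ pᵢ.
−0.40·log₂(0.40) = 0.5288
−0.40·log₂(0.40) = 0.5288
−0.10·log₂(0.10) = 0.3322
−0.10·log₂(0.10) = 0.3322
Sum ≈ 1.7219 → 1.722 bits.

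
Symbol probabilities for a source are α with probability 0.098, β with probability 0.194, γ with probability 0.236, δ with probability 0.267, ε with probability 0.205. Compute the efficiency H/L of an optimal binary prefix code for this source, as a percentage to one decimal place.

Entropy H = −Σ p log₂ p ≈ 2.2564 bits.
Huffman merges: 49/500+97/500→73/250; 41/200+59/250→441/1000; 267/1000+73/250→559/1000; 441/1000+559/1000→1. L = 573/250 ≈ 2.2920.
Efficiency = H/L = 2.2564/2.2920 = 98.4%.

98.4%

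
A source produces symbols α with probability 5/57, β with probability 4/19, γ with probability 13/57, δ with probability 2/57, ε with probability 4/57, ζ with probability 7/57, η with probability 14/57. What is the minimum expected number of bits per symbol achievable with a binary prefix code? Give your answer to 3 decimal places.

2.614 bits/symbol

Repeatedly combine the two least-probable nodes; the expected code length is the sum of the merged weights.
merge 2/57 + 4/57 → 2/19
merge 5/57 + 2/19 → 11/57
merge 7/57 + 11/57 → 6/19
merge 4/19 + 13/57 → 25/57
merge 14/57 + 6/19 → 32/57
merge 25/57 + 32/57 → 1
L = 2/19 + 11/57 + 6/19 + 25/57 + 32/57 + 1 = 149/57 ≈ 2.614 bits/symbol.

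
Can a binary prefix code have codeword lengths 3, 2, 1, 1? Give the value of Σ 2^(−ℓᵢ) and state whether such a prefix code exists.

1.375; no

With common denominator 2^3 = 8: Σ 2^(−ℓᵢ) = 1/8 + 2/8 + 4/8 + 4/8 = 11/8 = 1.375.
Kraft's inequality requires Σ ≤ 1; here Σ = 1.375 > 1, so no such prefix code exists.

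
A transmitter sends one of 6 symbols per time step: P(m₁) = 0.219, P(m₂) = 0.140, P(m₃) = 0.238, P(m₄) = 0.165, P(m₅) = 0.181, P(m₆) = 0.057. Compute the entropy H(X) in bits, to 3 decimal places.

H = −Σ pᵢ log₂ pᵢ.
−0.219·log₂(0.219) = 0.4798
−0.140·log₂(0.140) = 0.3971
−0.238·log₂(0.238) = 0.4929
−0.165·log₂(0.165) = 0.4289
−0.181·log₂(0.181) = 0.4463
−0.057·log₂(0.057) = 0.2356
Sum ≈ 2.4806 → 2.481 bits.

2.481 bits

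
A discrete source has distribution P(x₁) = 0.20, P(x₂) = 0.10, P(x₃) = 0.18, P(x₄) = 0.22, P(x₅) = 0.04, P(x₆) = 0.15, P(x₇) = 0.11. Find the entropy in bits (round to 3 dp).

H = −Σ pᵢ log₂ pᵢ.
−0.20·log₂(0.20) = 0.4644
−0.10·log₂(0.10) = 0.3322
−0.18·log₂(0.18) = 0.4453
−0.22·log₂(0.22) = 0.4806
−0.04·log₂(0.04) = 0.1858
−0.15·log₂(0.15) = 0.4105
−0.11·log₂(0.11) = 0.3503
Sum ≈ 2.6690 → 2.669 bits.

2.669 bits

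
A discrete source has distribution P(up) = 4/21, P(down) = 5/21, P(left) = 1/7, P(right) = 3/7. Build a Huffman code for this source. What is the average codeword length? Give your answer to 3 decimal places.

1.905 bits/symbol

Repeatedly combine the two least-probable nodes; the expected code length is the sum of the merged weights.
merge 1/7 + 4/21 → 1/3
merge 5/21 + 1/3 → 4/7
merge 3/7 + 4/7 → 1
L = 1/3 + 4/7 + 1 = 40/21 ≈ 1.905 bits/symbol.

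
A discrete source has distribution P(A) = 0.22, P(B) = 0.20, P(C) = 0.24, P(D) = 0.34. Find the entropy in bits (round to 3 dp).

H = −Σ pᵢ log₂ pᵢ.
−0.22·log₂(0.22) = 0.4806
−0.20·log₂(0.20) = 0.4644
−0.24·log₂(0.24) = 0.4941
−0.34·log₂(0.34) = 0.5292
Sum ≈ 1.9683 → 1.968 bits.

1.968 bits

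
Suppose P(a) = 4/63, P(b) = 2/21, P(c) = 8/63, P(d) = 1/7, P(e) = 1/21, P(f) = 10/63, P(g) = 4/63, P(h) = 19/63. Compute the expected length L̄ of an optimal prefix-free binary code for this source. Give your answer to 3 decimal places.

2.810 bits/symbol

Repeatedly combine the two least-probable nodes; the expected code length is the sum of the merged weights.
merge 1/21 + 4/63 → 1/9
merge 4/63 + 2/21 → 10/63
merge 1/9 + 8/63 → 5/21
merge 1/7 + 10/63 → 19/63
merge 10/63 + 5/21 → 25/63
merge 19/63 + 19/63 → 38/63
merge 25/63 + 38/63 → 1
L = 1/9 + 10/63 + 5/21 + 19/63 + 25/63 + 38/63 + 1 = 59/21 ≈ 2.810 bits/symbol.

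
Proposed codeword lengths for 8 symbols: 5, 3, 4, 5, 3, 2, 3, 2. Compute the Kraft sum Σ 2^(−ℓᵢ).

1

With common denominator 2^5 = 32: Σ 2^(−ℓᵢ) = 1/32 + 4/32 + 2/32 + 1/32 + 4/32 + 8/32 + 4/32 + 8/32 = 32/32 = 1.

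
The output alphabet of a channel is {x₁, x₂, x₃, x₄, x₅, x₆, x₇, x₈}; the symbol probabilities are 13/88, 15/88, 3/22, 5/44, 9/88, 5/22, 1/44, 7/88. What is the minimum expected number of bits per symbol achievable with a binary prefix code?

Repeatedly combine the two least-probable nodes; the expected code length is the sum of the merged weights.
merge 1/44 + 7/88 → 9/88
merge 9/88 + 9/88 → 9/44
merge 5/44 + 3/22 → 1/4
merge 13/88 + 15/88 → 7/22
merge 9/44 + 5/22 → 19/44
merge 1/4 + 7/22 → 25/44
merge 19/44 + 25/44 → 1
L = 9/88 + 9/44 + 1/4 + 7/22 + 19/44 + 25/44 + 1 = 23/8 = 2.875 bits/symbol.

2.875 bits/symbol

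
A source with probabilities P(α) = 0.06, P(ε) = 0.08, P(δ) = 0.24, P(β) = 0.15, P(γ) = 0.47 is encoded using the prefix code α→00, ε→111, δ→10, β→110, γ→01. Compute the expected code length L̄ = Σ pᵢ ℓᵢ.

2.23 bits/symbol

L̄ = Σ pᵢ·ℓᵢ = 0.06·2 + 0.08·3 + 0.24·2 + 0.15·3 + 0.47·2 = 2.23 bits/symbol.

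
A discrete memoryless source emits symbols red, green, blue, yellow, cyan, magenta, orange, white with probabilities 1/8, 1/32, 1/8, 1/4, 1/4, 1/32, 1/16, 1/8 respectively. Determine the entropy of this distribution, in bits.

Each probability is a power of 1/2, so log₂(1/p) is an integer.
H = Σ p·log₂(1/p) = 1/8·3 + 1/32·5 + 1/8·3 + 1/4·2 + 1/4·2 + 1/32·5 + 1/16·4 + 1/8·3 = 2.6875 bits.

2.6875 bits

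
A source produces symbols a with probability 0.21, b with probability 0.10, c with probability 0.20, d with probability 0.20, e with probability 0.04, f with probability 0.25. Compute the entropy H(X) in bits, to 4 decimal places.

H = −Σ pᵢ log₂ pᵢ.
−0.21·log₂(0.21) = 0.4728
−0.10·log₂(0.10) = 0.3322
−0.20·log₂(0.20) = 0.4644
−0.20·log₂(0.20) = 0.4644
−0.04·log₂(0.04) = 0.1858
−0.25·log₂(0.25) = 0.5000
Sum ≈ 2.4195 → 2.4195 bits.

2.4195 bits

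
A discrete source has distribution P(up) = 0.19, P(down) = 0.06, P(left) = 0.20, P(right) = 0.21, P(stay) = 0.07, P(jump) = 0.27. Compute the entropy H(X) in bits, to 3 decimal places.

H = −Σ pᵢ log₂ pᵢ.
−0.19·log₂(0.19) = 0.4552
−0.06·log₂(0.06) = 0.2435
−0.20·log₂(0.20) = 0.4644
−0.21·log₂(0.21) = 0.4728
−0.07·log₂(0.07) = 0.2686
−0.27·log₂(0.27) = 0.5100
Sum ≈ 2.4145 → 2.415 bits.

2.415 bits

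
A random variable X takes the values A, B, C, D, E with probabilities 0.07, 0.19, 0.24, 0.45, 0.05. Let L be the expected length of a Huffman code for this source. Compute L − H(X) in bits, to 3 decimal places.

0.028 bits

Entropy H = −Σ p log₂ p ≈ 1.9524 bits.
Huffman merges: 1/20+7/100→3/25; 3/25+19/100→31/100; 6/25+31/100→11/20; 9/20+11/20→1. L = 99/50 ≈ 1.9800.
L − H = 1.9800 − 1.9524 = 0.028 bits.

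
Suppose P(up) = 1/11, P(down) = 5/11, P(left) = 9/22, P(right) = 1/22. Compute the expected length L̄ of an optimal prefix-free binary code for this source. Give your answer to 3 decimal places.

1.682 bits/symbol

Repeatedly combine the two least-probable nodes; the expected code length is the sum of the merged weights.
merge 1/22 + 1/11 → 3/22
merge 3/22 + 9/22 → 6/11
merge 5/11 + 6/11 → 1
L = 3/22 + 6/11 + 1 = 37/22 ≈ 1.682 bits/symbol.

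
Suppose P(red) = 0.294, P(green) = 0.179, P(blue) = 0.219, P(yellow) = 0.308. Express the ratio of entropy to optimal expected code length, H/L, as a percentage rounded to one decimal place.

Entropy H = −Σ p log₂ p ≈ 1.9666 bits.
Huffman merges: 179/1000+219/1000→199/500; 147/500+77/250→301/500; 199/500+301/500→1. L = 2 ≈ 2.0000.
Efficiency = H/L = 1.9666/2.0000 = 98.3%.

98.3%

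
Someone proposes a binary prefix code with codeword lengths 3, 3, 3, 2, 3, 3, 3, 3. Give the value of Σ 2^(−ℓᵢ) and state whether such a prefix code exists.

1.125; no

With common denominator 2^3 = 8: Σ 2^(−ℓᵢ) = 1/8 + 1/8 + 1/8 + 2/8 + 1/8 + 1/8 + 1/8 + 1/8 = 9/8 = 1.125.
Kraft's inequality requires Σ ≤ 1; here Σ = 1.125 > 1, so no such prefix code exists.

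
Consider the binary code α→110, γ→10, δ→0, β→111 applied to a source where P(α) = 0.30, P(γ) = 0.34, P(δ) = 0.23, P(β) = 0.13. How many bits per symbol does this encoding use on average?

2.2 bits/symbol

L̄ = Σ pᵢ·ℓᵢ = 0.30·3 + 0.34·2 + 0.23·1 + 0.13·3 = 2.2 bits/symbol.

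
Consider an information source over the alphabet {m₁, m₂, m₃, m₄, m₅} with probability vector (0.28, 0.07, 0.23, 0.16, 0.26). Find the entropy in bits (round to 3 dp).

2.199 bits

H = −Σ pᵢ log₂ pᵢ.
−0.28·log₂(0.28) = 0.5142
−0.07·log₂(0.07) = 0.2686
−0.23·log₂(0.23) = 0.4877
−0.16·log₂(0.16) = 0.4230
−0.26·log₂(0.26) = 0.5053
Sum ≈ 2.1987 → 2.199 bits.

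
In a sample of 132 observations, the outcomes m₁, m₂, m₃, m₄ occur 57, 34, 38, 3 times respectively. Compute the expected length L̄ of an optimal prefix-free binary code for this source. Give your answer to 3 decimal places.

Probabilities are the counts divided by 132.
Repeatedly combine the two least-probable nodes; the expected code length is the sum of the merged weights.
merge 1/44 + 17/66 → 37/132
merge 37/132 + 19/66 → 25/44
merge 19/44 + 25/44 → 1
L = 37/132 + 25/44 + 1 = 61/33 ≈ 1.848 bits/symbol.

1.848 bits/symbol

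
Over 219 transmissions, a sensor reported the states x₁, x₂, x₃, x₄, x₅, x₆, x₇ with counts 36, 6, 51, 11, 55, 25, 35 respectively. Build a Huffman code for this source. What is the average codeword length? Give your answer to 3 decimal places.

Probabilities are the counts divided by 219.
Repeatedly combine the two least-probable nodes; the expected code length is the sum of the merged weights.
merge 2/73 + 11/219 → 17/219
merge 17/219 + 25/219 → 14/73
merge 35/219 + 12/73 → 71/219
merge 14/73 + 17/73 → 31/73
merge 55/219 + 71/219 → 42/73
merge 31/73 + 42/73 → 1
L = 17/219 + 14/73 + 71/219 + 31/73 + 42/73 + 1 = 568/219 ≈ 2.594 bits/symbol.

2.594 bits/symbol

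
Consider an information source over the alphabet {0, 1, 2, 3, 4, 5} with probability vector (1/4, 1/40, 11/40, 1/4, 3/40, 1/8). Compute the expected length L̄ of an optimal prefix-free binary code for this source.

2.325 bits/symbol

Repeatedly combine the two least-probable nodes; the expected code length is the sum of the merged weights.
merge 1/40 + 3/40 → 1/10
merge 1/10 + 1/8 → 9/40
merge 9/40 + 1/4 → 19/40
merge 1/4 + 11/40 → 21/40
merge 19/40 + 21/40 → 1
L = 1/10 + 9/40 + 19/40 + 21/40 + 1 = 93/40 = 2.325 bits/symbol.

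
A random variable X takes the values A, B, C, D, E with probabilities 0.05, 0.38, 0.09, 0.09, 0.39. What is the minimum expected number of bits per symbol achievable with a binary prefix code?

1.98 bits/symbol

Repeatedly combine the two least-probable nodes; the expected code length is the sum of the merged weights.
merge 1/20 + 9/100 → 7/50
merge 9/100 + 7/50 → 23/100
merge 23/100 + 19/50 → 61/100
merge 39/100 + 61/100 → 1
L = 7/50 + 23/100 + 61/100 + 1 = 99/50 = 1.98 bits/symbol.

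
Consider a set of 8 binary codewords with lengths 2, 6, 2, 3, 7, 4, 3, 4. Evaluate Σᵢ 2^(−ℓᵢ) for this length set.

0.8984375

With common denominator 2^7 = 128: Σ 2^(−ℓᵢ) = 32/128 + 2/128 + 32/128 + 16/128 + 1/128 + 8/128 + 16/128 + 8/128 = 115/128 = 0.8984375.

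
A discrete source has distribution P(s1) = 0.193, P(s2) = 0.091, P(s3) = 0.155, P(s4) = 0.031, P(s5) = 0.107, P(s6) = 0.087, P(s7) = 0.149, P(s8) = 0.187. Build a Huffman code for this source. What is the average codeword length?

Repeatedly combine the two least-probable nodes; the expected code length is the sum of the merged weights.
merge 31/1000 + 87/1000 → 59/500
merge 91/1000 + 107/1000 → 99/500
merge 59/500 + 149/1000 → 267/1000
merge 31/200 + 187/1000 → 171/500
merge 193/1000 + 99/500 → 391/1000
merge 267/1000 + 171/500 → 609/1000
merge 391/1000 + 609/1000 → 1
L = 59/500 + 99/500 + 267/1000 + 171/500 + 391/1000 + 609/1000 + 1 = 117/40 = 2.925 bits/symbol.

2.925 bits/symbol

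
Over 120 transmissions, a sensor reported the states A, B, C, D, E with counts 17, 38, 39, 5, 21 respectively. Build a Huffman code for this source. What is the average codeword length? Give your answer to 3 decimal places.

Probabilities are the counts divided by 120.
Repeatedly combine the two least-probable nodes; the expected code length is the sum of the merged weights.
merge 1/24 + 17/120 → 11/60
merge 7/40 + 11/60 → 43/120
merge 19/60 + 13/40 → 77/120
merge 43/120 + 77/120 → 1
L = 11/60 + 43/120 + 77/120 + 1 = 131/60 ≈ 2.183 bits/symbol.

2.183 bits/symbol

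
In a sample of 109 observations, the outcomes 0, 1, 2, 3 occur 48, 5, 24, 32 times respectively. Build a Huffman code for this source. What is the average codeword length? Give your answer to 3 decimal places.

Probabilities are the counts divided by 109.
Repeatedly combine the two least-probable nodes; the expected code length is the sum of the merged weights.
merge 5/109 + 24/109 → 29/109
merge 29/109 + 32/109 → 61/109
merge 48/109 + 61/109 → 1
L = 29/109 + 61/109 + 1 = 199/109 ≈ 1.826 bits/symbol.

1.826 bits/symbol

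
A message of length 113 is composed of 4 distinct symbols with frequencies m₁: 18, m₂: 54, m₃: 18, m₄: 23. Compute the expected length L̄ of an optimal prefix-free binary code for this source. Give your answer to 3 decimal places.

Probabilities are the counts divided by 113.
Repeatedly combine the two least-probable nodes; the expected code length is the sum of the merged weights.
merge 18/113 + 18/113 → 36/113
merge 23/113 + 36/113 → 59/113
merge 54/113 + 59/113 → 1
L = 36/113 + 59/113 + 1 = 208/113 ≈ 1.841 bits/symbol.

1.841 bits/symbol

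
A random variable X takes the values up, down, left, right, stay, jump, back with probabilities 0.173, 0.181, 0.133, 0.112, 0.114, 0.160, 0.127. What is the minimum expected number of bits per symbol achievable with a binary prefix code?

2.819 bits/symbol

Repeatedly combine the two least-probable nodes; the expected code length is the sum of the merged weights.
merge 14/125 + 57/500 → 113/500
merge 127/1000 + 133/1000 → 13/50
merge 4/25 + 173/1000 → 333/1000
merge 181/1000 + 113/500 → 407/1000
merge 13/50 + 333/1000 → 593/1000
merge 407/1000 + 593/1000 → 1
L = 113/500 + 13/50 + 333/1000 + 407/1000 + 593/1000 + 1 = 2819/1000 = 2.819 bits/symbol.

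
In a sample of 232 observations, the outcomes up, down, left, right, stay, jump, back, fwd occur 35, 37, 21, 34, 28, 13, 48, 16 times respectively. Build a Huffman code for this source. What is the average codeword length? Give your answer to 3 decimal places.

Probabilities are the counts divided by 232.
Repeatedly combine the two least-probable nodes; the expected code length is the sum of the merged weights.
merge 13/232 + 2/29 → 1/8
merge 21/232 + 7/58 → 49/232
merge 1/8 + 17/116 → 63/232
merge 35/232 + 37/232 → 9/29
merge 6/29 + 49/232 → 97/232
merge 63/232 + 9/29 → 135/232
merge 97/232 + 135/232 → 1
L = 1/8 + 49/232 + 63/232 + 9/29 + 97/232 + 135/232 + 1 = 677/232 ≈ 2.918 bits/symbol.

2.918 bits/symbol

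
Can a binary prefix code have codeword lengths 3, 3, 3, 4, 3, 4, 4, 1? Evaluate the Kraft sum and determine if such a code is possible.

With common denominator 2^4 = 16: Σ 2^(−ℓᵢ) = 2/16 + 2/16 + 2/16 + 1/16 + 2/16 + 1/16 + 1/16 + 8/16 = 19/16 = 1.1875.
Kraft's inequality requires Σ ≤ 1; here Σ = 1.1875 > 1, so no such prefix code exists.

1.1875; no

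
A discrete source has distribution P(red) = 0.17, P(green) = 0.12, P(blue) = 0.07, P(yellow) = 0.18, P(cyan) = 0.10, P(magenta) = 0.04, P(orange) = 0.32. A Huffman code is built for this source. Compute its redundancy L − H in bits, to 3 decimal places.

0.051 bits

Entropy H = −Σ p log₂ p ≈ 2.5595 bits.
Huffman merges: 1/25+7/100→11/100; 1/10+11/100→21/100; 3/25+17/100→29/100; 9/50+21/100→39/100; 29/100+8/25→61/100; 39/100+61/100→1. L = 261/100 ≈ 2.6100.
L − H = 2.6100 − 2.5595 = 0.051 bits.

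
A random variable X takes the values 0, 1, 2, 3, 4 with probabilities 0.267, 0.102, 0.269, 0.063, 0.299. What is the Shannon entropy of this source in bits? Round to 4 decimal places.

2.1262 bits

H = −Σ pᵢ log₂ pᵢ.
−0.267·log₂(0.267) = 0.5087
−0.102·log₂(0.102) = 0.3359
−0.269·log₂(0.269) = 0.5096
−0.063·log₂(0.063) = 0.2513
−0.299·log₂(0.299) = 0.5208
Sum ≈ 2.1262 → 2.1262 bits.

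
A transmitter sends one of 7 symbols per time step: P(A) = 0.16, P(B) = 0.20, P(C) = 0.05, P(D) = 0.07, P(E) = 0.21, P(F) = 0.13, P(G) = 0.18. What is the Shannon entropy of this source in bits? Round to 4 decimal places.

H = −Σ pᵢ log₂ pᵢ.
−0.16·log₂(0.16) = 0.4230
−0.20·log₂(0.20) = 0.4644
−0.05·log₂(0.05) = 0.2161
−0.07·log₂(0.07) = 0.2686
−0.21·log₂(0.21) = 0.4728
−0.13·log₂(0.13) = 0.3826
−0.18·log₂(0.18) = 0.4453
Sum ≈ 2.6728 → 2.6728 bits.

2.6728 bits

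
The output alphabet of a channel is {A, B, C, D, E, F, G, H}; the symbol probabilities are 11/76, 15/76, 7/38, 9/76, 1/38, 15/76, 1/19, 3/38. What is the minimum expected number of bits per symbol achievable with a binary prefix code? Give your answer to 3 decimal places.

2.842 bits/symbol

Repeatedly combine the two least-probable nodes; the expected code length is the sum of the merged weights.
merge 1/38 + 1/19 → 3/38
merge 3/38 + 3/38 → 3/19
merge 9/76 + 11/76 → 5/19
merge 3/19 + 7/38 → 13/38
merge 15/76 + 15/76 → 15/38
merge 5/19 + 13/38 → 23/38
merge 15/38 + 23/38 → 1
L = 3/38 + 3/19 + 5/19 + 13/38 + 15/38 + 23/38 + 1 = 54/19 ≈ 2.842 bits/symbol.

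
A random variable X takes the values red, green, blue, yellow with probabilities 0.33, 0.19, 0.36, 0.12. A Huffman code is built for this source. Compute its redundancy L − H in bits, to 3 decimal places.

Entropy H = −Σ p log₂ p ≈ 1.8807 bits.
Huffman merges: 3/25+19/100→31/100; 31/100+33/100→16/25; 9/25+16/25→1. L = 39/20 ≈ 1.9500.
L − H = 1.9500 − 1.8807 = 0.069 bits.

0.069 bits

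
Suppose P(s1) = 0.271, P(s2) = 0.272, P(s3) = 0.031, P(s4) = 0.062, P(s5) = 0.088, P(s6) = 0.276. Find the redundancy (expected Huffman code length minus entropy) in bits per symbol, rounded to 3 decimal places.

Entropy H = −Σ p log₂ p ≈ 2.2466 bits.
Huffman merges: 31/1000+31/500→93/1000; 11/125+93/1000→181/1000; 181/1000+271/1000→113/250; 34/125+69/250→137/250; 113/250+137/250→1. L = 1137/500 ≈ 2.2740.
L − H = 2.2740 − 2.2466 = 0.027 bits.

0.027 bits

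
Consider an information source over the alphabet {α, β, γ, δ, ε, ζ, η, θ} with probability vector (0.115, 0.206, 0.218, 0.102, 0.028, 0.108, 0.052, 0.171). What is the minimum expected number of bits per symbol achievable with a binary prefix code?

2.838 bits/symbol

Repeatedly combine the two least-probable nodes; the expected code length is the sum of the merged weights.
merge 7/250 + 13/250 → 2/25
merge 2/25 + 51/500 → 91/500
merge 27/250 + 23/200 → 223/1000
merge 171/1000 + 91/500 → 353/1000
merge 103/500 + 109/500 → 53/125
merge 223/1000 + 353/1000 → 72/125
merge 53/125 + 72/125 → 1
L = 2/25 + 91/500 + 223/1000 + 353/1000 + 53/125 + 72/125 + 1 = 1419/500 = 2.838 bits/symbol.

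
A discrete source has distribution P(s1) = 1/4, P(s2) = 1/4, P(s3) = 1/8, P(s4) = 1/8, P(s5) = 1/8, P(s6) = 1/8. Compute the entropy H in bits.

Each probability is a power of 1/2, so log₂(1/p) is an integer.
H = Σ p·log₂(1/p) = 1/4·2 + 1/4·2 + 1/8·3 + 1/8·3 + 1/8·3 + 1/8·3 = 2.5 bits.

2.5 bits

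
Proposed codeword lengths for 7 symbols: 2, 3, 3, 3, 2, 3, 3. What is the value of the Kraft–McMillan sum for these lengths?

With common denominator 2^3 = 8: Σ 2^(−ℓᵢ) = 2/8 + 1/8 + 1/8 + 1/8 + 2/8 + 1/8 + 1/8 = 9/8 = 1.125.

1.125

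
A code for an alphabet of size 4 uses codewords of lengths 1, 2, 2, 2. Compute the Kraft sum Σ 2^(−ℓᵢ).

With common denominator 2^2 = 4: Σ 2^(−ℓᵢ) = 2/4 + 1/4 + 1/4 + 1/4 = 5/4 = 1.25.

1.25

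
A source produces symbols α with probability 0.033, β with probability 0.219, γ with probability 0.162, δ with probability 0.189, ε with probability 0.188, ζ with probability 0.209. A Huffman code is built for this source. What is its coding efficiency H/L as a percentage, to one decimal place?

Entropy H = −Σ p log₂ p ≈ 2.4472 bits.
Huffman merges: 33/1000+81/500→39/200; 47/250+189/1000→377/1000; 39/200+209/1000→101/250; 219/1000+377/1000→149/250; 101/250+149/250→1. L = 643/250 ≈ 2.5720.
Efficiency = H/L = 2.4472/2.5720 = 95.1%.

95.1%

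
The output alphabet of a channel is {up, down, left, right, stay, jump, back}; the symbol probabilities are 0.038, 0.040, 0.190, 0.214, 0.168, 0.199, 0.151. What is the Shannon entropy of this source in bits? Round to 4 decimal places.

2.6039 bits

H = −Σ pᵢ log₂ pᵢ.
−0.038·log₂(0.038) = 0.1793
−0.040·log₂(0.040) = 0.1858
−0.190·log₂(0.190) = 0.4552
−0.214·log₂(0.214) = 0.4760
−0.168·log₂(0.168) = 0.4323
−0.199·log₂(0.199) = 0.4635
−0.151·log₂(0.151) = 0.4118
Sum ≈ 2.6039 → 2.6039 bits.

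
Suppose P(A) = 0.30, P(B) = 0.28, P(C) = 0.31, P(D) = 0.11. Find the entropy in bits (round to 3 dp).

H = −Σ pᵢ log₂ pᵢ.
−0.30·log₂(0.30) = 0.5211
−0.28·log₂(0.28) = 0.5142
−0.31·log₂(0.31) = 0.5238
−0.11·log₂(0.11) = 0.3503
Sum ≈ 1.9094 → 1.909 bits.

1.909 bits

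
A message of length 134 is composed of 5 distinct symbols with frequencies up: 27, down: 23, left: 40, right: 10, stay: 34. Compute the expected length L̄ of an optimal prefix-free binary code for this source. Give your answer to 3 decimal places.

2.246 bits/symbol

Probabilities are the counts divided by 134.
Repeatedly combine the two least-probable nodes; the expected code length is the sum of the merged weights.
merge 5/67 + 23/134 → 33/134
merge 27/134 + 33/134 → 30/67
merge 17/67 + 20/67 → 37/67
merge 30/67 + 37/67 → 1
L = 33/134 + 30/67 + 37/67 + 1 = 301/134 ≈ 2.246 bits/symbol.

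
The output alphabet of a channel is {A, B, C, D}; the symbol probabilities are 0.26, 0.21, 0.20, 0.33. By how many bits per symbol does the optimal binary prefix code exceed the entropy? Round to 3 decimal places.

0.030 bits

Entropy H = −Σ p log₂ p ≈ 1.9703 bits.
Huffman merges: 1/5+21/100→41/100; 13/50+33/100→59/100; 41/100+59/100→1. L = 2 ≈ 2.0000.
L − H = 2.0000 − 1.9703 = 0.030 bits.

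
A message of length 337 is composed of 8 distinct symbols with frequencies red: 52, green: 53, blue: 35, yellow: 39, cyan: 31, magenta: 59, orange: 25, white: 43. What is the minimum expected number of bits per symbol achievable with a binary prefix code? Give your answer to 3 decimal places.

2.991 bits/symbol

Probabilities are the counts divided by 337.
Repeatedly combine the two least-probable nodes; the expected code length is the sum of the merged weights.
merge 25/337 + 31/337 → 56/337
merge 35/337 + 39/337 → 74/337
merge 43/337 + 52/337 → 95/337
merge 53/337 + 56/337 → 109/337
merge 59/337 + 74/337 → 133/337
merge 95/337 + 109/337 → 204/337
merge 133/337 + 204/337 → 1
L = 56/337 + 74/337 + 95/337 + 109/337 + 133/337 + 204/337 + 1 = 1008/337 ≈ 2.991 bits/symbol.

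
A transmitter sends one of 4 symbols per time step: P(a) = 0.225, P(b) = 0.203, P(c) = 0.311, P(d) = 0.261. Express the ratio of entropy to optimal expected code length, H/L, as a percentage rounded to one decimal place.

Entropy H = −Σ p log₂ p ≈ 1.9810 bits.
Huffman merges: 203/1000+9/40→107/250; 261/1000+311/1000→143/250; 107/250+143/250→1. L = 2 ≈ 2.0000.
Efficiency = H/L = 1.9810/2.0000 = 99.1%.

99.1%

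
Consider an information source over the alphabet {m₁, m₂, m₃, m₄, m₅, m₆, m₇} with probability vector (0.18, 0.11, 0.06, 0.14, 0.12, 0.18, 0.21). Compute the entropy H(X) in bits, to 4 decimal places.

H = −Σ pᵢ log₂ pᵢ.
−0.18·log₂(0.18) = 0.4453
−0.11·log₂(0.11) = 0.3503
−0.06·log₂(0.06) = 0.2435
−0.14·log₂(0.14) = 0.3971
−0.12·log₂(0.12) = 0.3671
−0.18·log₂(0.18) = 0.4453
−0.21·log₂(0.21) = 0.4728
Sum ≈ 2.7214 → 2.7214 bits.

2.7214 bits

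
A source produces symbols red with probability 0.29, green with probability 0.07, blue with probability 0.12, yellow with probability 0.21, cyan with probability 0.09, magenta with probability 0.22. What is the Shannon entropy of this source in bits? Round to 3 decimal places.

2.420 bits

H = −Σ pᵢ log₂ pᵢ.
−0.29·log₂(0.29) = 0.5179
−0.07·log₂(0.07) = 0.2686
−0.12·log₂(0.12) = 0.3671
−0.21·log₂(0.21) = 0.4728
−0.09·log₂(0.09) = 0.3127
−0.22·log₂(0.22) = 0.4806
Sum ≈ 2.4196 → 2.420 bits.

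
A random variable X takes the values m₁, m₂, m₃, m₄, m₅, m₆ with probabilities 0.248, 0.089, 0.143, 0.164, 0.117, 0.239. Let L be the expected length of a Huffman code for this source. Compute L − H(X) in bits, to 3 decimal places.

Entropy H = −Σ p log₂ p ≈ 2.4942 bits.
Huffman merges: 89/1000+117/1000→103/500; 143/1000+41/250→307/1000; 103/500+239/1000→89/200; 31/125+307/1000→111/200; 89/200+111/200→1. L = 2513/1000 ≈ 2.5130.
L − H = 2.5130 − 2.4942 = 0.019 bits.

0.019 bits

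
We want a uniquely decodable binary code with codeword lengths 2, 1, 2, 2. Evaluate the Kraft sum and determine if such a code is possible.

With common denominator 2^2 = 4: Σ 2^(−ℓᵢ) = 1/4 + 2/4 + 1/4 + 1/4 = 5/4 = 1.25.
Kraft's inequality requires Σ ≤ 1; here Σ = 1.25 > 1, so no such prefix code exists.

1.25; no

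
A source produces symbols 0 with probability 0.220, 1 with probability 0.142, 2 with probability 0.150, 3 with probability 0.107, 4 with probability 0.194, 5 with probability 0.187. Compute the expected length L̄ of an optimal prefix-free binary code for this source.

2.586 bits/symbol

Repeatedly combine the two least-probable nodes; the expected code length is the sum of the merged weights.
merge 107/1000 + 71/500 → 249/1000
merge 3/20 + 187/1000 → 337/1000
merge 97/500 + 11/50 → 207/500
merge 249/1000 + 337/1000 → 293/500
merge 207/500 + 293/500 → 1
L = 249/1000 + 337/1000 + 207/500 + 293/500 + 1 = 1293/500 = 2.586 bits/symbol.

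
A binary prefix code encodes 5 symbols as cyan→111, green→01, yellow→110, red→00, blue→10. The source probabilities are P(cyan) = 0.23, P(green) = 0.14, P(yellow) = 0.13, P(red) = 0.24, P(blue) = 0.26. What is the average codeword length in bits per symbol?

2.36 bits/symbol

L̄ = Σ pᵢ·ℓᵢ = 0.23·3 + 0.14·2 + 0.13·3 + 0.24·2 + 0.26·2 = 2.36 bits/symbol.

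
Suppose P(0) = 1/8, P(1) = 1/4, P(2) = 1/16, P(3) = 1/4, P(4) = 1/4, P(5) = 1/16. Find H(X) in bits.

2.375 bits

Each probability is a power of 1/2, so log₂(1/p) is an integer.
H = Σ p·log₂(1/p) = 1/8·3 + 1/4·2 + 1/16·4 + 1/4·2 + 1/4·2 + 1/16·4 = 2.375 bits.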